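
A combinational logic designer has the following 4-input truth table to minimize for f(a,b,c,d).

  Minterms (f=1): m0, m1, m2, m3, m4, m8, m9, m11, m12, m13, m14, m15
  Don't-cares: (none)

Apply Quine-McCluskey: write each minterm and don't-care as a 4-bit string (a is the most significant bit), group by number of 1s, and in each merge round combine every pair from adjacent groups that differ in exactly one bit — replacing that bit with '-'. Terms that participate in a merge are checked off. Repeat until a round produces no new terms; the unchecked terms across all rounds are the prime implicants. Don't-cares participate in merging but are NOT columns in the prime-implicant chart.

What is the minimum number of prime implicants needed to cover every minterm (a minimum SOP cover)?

[col 0] 0000*, 0001*, 0010*, 0011*, 0100*, 1000*, 1001*, 1011*, 1100*, 1101*, 1110*, 1111*
[col 1] -000*, -001*, -011*, -100*, 0-00*, 00-0*, 00-1*, 000-*, 001-*, 1-00*, 1-01*, 1-11*, 10-1*, 100-*, 11-0*, 11-1*, 110-*, 111-*
[col 2] --00, -0-1, -00-, 00--, 1--1, 1-0-, 11--
Prime implicants: --00, -0-1, -00-, 00--, 1--1, 1-0-, 11--
PI chart (minterm → PIs covering it):
  0 | --00,-00-,00--
  1 | -0-1,-00-,00--
  2 | 00--  (sole → essential)
  3 | -0-1,00--
  4 | --00  (sole → essential)
  8 | --00,-00-,1-0-
  9 | -0-1,-00-,1--1,1-0-
  11 | -0-1,1--1
  12 | --00,1-0-,11--
  13 | 1--1,1-0-,11--
  14 | 11--  (sole → essential)
  15 | 1--1,11--
Essential prime implicants: --00, 00--, 11--
Petrick residual → -0-1
Minimum SOP uses 4 PIs: c'd' + b'd + a'b' + ab

4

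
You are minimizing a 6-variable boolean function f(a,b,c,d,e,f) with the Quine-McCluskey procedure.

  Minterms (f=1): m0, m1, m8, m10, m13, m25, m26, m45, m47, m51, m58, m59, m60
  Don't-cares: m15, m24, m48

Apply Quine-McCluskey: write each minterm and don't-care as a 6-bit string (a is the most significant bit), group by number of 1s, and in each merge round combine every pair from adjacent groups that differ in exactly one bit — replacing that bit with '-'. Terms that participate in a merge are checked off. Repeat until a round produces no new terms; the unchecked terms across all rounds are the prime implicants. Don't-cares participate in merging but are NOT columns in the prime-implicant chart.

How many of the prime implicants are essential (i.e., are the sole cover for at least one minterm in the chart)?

[col 0] 000000*, 000001*, 001000*, 001010*, 001101*, 001111*, 011000*, 011001*, 011010*, 101101*, 101111*, 110000, 110011*, 111010*, 111011*, 111100
[col 1] -01101*, -01111*, -11010, 0-1000*, 0-1010*, 00-000, 00000-, 0010-0*, 0011-1*, 0110-0*, 01100-, 1011-1*, 11-011, 11101-
[col 2] -011-1, 0-10-0
Prime implicants: -011-1, -11010, 0-10-0, 00-000, 00000-, 01100-, 11-011, 110000, 11101-, 111100
PI chart (minterm → PIs covering it):
  0 | 00-000,00000-
  1 | 00000-  (sole → essential)
  8 | 0-10-0,00-000
  10 | 0-10-0  (sole → essential)
  13 | -011-1  (sole → essential)
  25 | 01100-  (sole → essential)
  26 | -11010,0-10-0
  45 | -011-1  (sole → essential)
  47 | -011-1  (sole → essential)
  51 | 11-011  (sole → essential)
  58 | -11010,11101-
  59 | 11-011,11101-
  60 | 111100  (sole → essential)
Essential prime implicants: -011-1, 0-10-0, 00000-, 01100-, 11-011, 111100

6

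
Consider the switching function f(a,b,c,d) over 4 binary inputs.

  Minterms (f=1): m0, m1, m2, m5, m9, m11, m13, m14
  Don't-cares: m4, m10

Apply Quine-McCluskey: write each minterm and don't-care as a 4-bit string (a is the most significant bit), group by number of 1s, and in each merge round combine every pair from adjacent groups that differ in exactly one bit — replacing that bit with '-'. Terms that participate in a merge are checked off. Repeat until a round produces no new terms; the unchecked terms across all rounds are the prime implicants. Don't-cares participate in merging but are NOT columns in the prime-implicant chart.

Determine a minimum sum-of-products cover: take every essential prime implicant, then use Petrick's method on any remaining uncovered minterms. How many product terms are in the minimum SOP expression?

size-2^0 implicants → 0000(✓)  0001(✓)  0010(✓)  0100(✓)  0101(✓)  1001(✓)  1010(✓)  1011(✓)  1101(✓)  1110(✓)
size-2^1 implicants → -001(✓)  -010  -101(✓)  0-00(✓)  0-01(✓)  00-0  000-(✓)  010-(✓)  1-01(✓)  1-10  10-1  101-
size-2^2 implicants → --01  0-0-
Unchecked terms (primes): --01, -010, 0-0-, 00-0, 1-10, 10-1, 101-
Minterm coverage:
  m0 ⊆ 0-0-,00-0
  m1 ⊆ --01,0-0-
  m2 ⊆ -010,00-0
  m5 ⊆ --01,0-0-
  m9 ⊆ --01,10-1
  m11 ⊆ 10-1,101-
  m13 ⊆ --01 [E]
  m14 ⊆ 1-10 [E]
E = {--01, 1-10}
Petrick residual → 00-0, 10-1
Cover = c'd + a'b'd' + acd' + ab'd  |cover|=4

4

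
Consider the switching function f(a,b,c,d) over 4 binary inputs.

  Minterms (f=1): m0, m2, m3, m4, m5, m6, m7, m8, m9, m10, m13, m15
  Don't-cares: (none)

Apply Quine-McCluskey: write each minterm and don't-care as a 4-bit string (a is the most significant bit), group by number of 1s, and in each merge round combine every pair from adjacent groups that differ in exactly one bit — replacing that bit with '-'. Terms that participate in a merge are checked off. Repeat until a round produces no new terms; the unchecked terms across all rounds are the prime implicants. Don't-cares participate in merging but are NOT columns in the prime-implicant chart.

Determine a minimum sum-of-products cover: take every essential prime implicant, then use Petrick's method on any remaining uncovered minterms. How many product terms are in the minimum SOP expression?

5

[col 0] 0000*, 0010*, 0011*, 0100*, 0101*, 0110*, 0111*, 1000*, 1001*, 1010*, 1101*, 1111*
[col 1] -000*, -010*, -101*, -111*, 0-00*, 0-10*, 0-11*, 00-0*, 001-*, 01-0*, 01-1*, 010-*, 011-*, 1-01, 10-0*, 100-, 11-1*
[col 2] -0-0, -1-1, 0--0, 0-1-, 01--
Prime implicants: -0-0, -1-1, 0--0, 0-1-, 01--, 1-01, 100-
PI chart (minterm → PIs covering it):
  0 | -0-0,0--0
  2 | -0-0,0--0,0-1-
  3 | 0-1-  (sole → essential)
  4 | 0--0,01--
  5 | -1-1,01--
  6 | 0--0,0-1-,01--
  7 | -1-1,0-1-,01--
  8 | -0-0,100-
  9 | 1-01,100-
  10 | -0-0  (sole → essential)
  13 | -1-1,1-01
  15 | -1-1  (sole → essential)
Essential prime implicants: -0-0, -1-1, 0-1-
Petrick residual → 0--0, 1-01
Minimum SOP uses 5 PIs: b'd' + bd + a'd' + a'c + ac'd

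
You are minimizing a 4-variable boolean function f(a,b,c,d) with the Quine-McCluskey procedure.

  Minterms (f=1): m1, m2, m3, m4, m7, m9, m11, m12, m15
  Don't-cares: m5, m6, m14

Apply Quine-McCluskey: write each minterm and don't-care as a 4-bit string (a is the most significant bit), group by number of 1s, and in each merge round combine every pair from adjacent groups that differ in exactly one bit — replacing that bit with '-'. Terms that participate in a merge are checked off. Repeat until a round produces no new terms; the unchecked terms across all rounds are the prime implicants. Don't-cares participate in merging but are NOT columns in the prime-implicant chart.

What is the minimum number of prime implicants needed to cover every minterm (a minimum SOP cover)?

4

[col 0] 0001*, 0010*, 0011*, 0100*, 0101*, 0110*, 0111*, 1001*, 1011*, 1100*, 1110*, 1111*
[col 1] -001*, -011*, -100*, -110*, -111*, 0-01*, 0-10*, 0-11*, 00-1*, 001-*, 01-0*, 01-1*, 010-*, 011-*, 1-11*, 10-1*, 11-0*, 111-*
[col 2] --11, -0-1, -1-0, -11-, 0--1, 0-1-, 01--
Prime implicants: --11, -0-1, -1-0, -11-, 0--1, 0-1-, 01--
PI chart (minterm → PIs covering it):
  1 | -0-1,0--1
  2 | 0-1-  (sole → essential)
  3 | --11,-0-1,0--1,0-1-
  4 | -1-0,01--
  7 | --11,-11-,0--1,0-1-,01--
  9 | -0-1  (sole → essential)
  11 | --11,-0-1
  12 | -1-0  (sole → essential)
  15 | --11,-11-
Essential prime implicants: -0-1, -1-0, 0-1-
Petrick residual → --11
Minimum SOP uses 4 PIs: cd + b'd + bd' + a'c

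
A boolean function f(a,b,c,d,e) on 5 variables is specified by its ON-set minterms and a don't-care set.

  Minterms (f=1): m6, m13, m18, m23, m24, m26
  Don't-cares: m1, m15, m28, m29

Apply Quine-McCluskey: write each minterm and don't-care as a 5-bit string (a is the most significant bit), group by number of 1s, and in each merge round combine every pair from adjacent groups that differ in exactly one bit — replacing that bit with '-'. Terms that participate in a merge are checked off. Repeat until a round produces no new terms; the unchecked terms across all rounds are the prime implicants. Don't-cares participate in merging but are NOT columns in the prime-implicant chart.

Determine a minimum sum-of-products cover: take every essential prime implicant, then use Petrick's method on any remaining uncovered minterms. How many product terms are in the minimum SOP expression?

[col 0] 00001, 00110, 01101*, 01111*, 10010*, 10111, 11000*, 11010*, 11100*, 11101*
[col 1] -1101, 011-1, 1-010, 11-00, 110-0, 1110-
Prime implicants: -1101, 00001, 00110, 011-1, 1-010, 10111, 11-00, 110-0, 1110-
PI chart (minterm → PIs covering it):
  6 | 00110  (sole → essential)
  13 | -1101,011-1
  18 | 1-010  (sole → essential)
  23 | 10111  (sole → essential)
  24 | 11-00,110-0
  26 | 1-010,110-0
Essential prime implicants: 00110, 1-010, 10111
Petrick residual → -1101, 11-00
Minimum SOP uses 5 PIs: bcd'e + a'b'cde' + ac'de' + ab'cde + abd'e'

5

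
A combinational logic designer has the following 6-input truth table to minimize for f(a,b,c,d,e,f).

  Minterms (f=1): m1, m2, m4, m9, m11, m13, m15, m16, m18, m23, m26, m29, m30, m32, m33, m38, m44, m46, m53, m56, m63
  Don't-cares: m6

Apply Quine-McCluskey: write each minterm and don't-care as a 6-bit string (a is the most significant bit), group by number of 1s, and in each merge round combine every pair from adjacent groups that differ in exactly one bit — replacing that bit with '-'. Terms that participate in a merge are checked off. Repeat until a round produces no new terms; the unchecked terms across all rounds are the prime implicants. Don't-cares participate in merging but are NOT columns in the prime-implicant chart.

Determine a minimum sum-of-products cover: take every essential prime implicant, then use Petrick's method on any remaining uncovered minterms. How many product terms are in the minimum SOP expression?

14

Round 0: 000001✓ 000010✓ 000100✓ 000110✓ 001001✓ 001011✓ 001101✓ 001111✓ 010000✓ 010010✓ 010111 011010✓ 011101✓ 011110✓ 100000✓ 100001✓ 100110✓ 101100✓ 101110✓ 110101 111000 111111
Round 1: -00001 -00110 0-0010 0-1101 00-001 000-10 0001-0 001-01✓ 001-11✓ 0010-1✓ 0011-1✓ 01-010 0100-0 011-10 10-110 10000- 1011-0
Round 2: 001--1
PIs = {-00001, -00110, 0-0010, 0-1101, 00-001, 000-10, 0001-0, 001--1, 01-010, 0100-0, 010111, 011-10, 10-110, 10000-, 1011-0, 110101, 111000, 111111}
Coverage chart:
  m1: -00001,00-001
  m2: 0-0010,000-10
  m4: 0001-0 ←essential
  m9: 00-001,001--1
  m11: 001--1 ←essential
  m13: 0-1101,001--1
  m15: 001--1 ←essential
  m16: 0100-0 ←essential
  m18: 0-0010,01-010,0100-0
  m23: 010111 ←essential
  m26: 01-010,011-10
  m29: 0-1101 ←essential
  m30: 011-10 ←essential
  m32: 10000- ←essential
  m33: -00001,10000-
  m38: -00110,10-110
  m44: 1011-0 ←essential
  m46: 10-110,1011-0
  m53: 110101 ←essential
  m56: 111000 ←essential
  m63: 111111 ←essential
Essential: 0-1101, 0001-0, 001--1, 0100-0, 010111, 011-10, 10000-, 1011-0, 110101, 111000, 111111
Petrick residual → -00001, -00110, 0-0010
Min cover (14 terms): b'c'd'e'f + b'c'def' + a'c'd'ef' + a'cde'f + a'b'c'df' + a'b'cf + a'bc'd'f' + a'bc'def + a'bcef' + ab'c'd'e' + ab'cdf' + abc'de'f + abcd'e'f' + abcdef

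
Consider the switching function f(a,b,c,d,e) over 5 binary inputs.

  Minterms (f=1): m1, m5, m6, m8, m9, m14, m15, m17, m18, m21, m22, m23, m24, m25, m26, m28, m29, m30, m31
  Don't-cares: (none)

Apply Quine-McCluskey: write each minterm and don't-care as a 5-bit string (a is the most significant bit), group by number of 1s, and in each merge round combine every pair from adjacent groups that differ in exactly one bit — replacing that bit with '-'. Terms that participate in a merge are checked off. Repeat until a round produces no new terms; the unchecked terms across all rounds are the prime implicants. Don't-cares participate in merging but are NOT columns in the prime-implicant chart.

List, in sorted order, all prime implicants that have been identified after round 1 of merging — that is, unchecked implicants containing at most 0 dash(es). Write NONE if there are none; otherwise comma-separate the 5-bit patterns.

NONE

Round 0: 00001✓ 00101✓ 00110✓ 01000✓ 01001✓ 01110✓ 01111✓ 10001✓ 10010✓ 10101✓ 10110✓ 10111✓ 11000✓ 11001✓ 11010✓ 11100✓ 11101✓ 11110✓ 11111✓
Round 1: -0001✓ -0101✓ -0110✓ -1000✓ -1001✓ -1110✓ -1111✓ 0-001✓ 0-110✓ 00-01✓ 0100-✓ 0111-✓ 1-001✓ 1-010✓ 1-101✓ 1-110✓ 1-111✓ 10-01✓ 10-10✓ 101-1✓ 1011-✓ 11-00✓ 11-01✓ 11-10✓ 110-0✓ 1100-✓ 111-0✓ 111-1✓ 1110-✓ 1111-✓
Round 2: --001 --110 -0-01 -100- -111- 1--01 1--10 1-1-1 1-11- 11--0 11-0- 111--
PIs = {--001, --110, -0-01, -100-, -111-, 1--01, 1--10, 1-1-1, 1-11-, 11--0, 11-0-, 111--}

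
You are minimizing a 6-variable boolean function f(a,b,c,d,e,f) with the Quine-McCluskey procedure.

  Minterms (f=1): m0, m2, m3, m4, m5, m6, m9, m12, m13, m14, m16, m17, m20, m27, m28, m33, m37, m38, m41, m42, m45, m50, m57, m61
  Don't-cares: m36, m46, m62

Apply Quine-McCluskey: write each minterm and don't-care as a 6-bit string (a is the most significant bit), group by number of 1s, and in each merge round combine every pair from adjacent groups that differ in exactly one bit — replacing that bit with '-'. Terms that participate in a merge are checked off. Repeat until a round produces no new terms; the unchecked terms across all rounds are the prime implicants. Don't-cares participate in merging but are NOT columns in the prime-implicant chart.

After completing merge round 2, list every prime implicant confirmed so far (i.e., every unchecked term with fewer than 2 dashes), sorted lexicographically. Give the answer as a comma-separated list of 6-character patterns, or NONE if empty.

00001-, 01000-, 011011, 1-1110, 101-10, 110010

[col 0] 000000*, 000010*, 000011*, 000100*, 000101*, 000110*, 001001*, 001100*, 001101*, 001110*, 010000*, 010001*, 010100*, 011011, 011100*, 100001*, 100100*, 100101*, 100110*, 101001*, 101010*, 101101*, 101110*, 110010, 111001*, 111101*, 111110*
[col 1] -00100*, -00101*, -00110*, -01001*, -01101*, -01110*, 0-0000*, 0-0100*, 0-1100*, 00-100*, 00-101*, 00-110*, 000-00*, 000-10*, 0000-0*, 00001-, 0001-0*, 00010-*, 001-01*, 0011-0*, 00110-*, 01-100*, 010-00*, 01000-, 1-1001*, 1-1101*, 1-1110, 10-001*, 10-101*, 10-110*, 100-01*, 1001-0*, 10010-*, 101-01*, 101-10, 111-01*
[col 2] -0-101, -0-110, -001-0, -0010-, -01-01, 0--100, 0-0-00, 00-1-0, 00-10-, 000--0, 1-1-01, 10--01
Prime implicants: -0-101, -0-110, -001-0, -0010-, -01-01, 0--100, 0-0-00, 00-1-0, 00-10-, 000--0, 00001-, 01000-, 011011, 1-1-01, 1-1110, 10--01, 101-10, 110010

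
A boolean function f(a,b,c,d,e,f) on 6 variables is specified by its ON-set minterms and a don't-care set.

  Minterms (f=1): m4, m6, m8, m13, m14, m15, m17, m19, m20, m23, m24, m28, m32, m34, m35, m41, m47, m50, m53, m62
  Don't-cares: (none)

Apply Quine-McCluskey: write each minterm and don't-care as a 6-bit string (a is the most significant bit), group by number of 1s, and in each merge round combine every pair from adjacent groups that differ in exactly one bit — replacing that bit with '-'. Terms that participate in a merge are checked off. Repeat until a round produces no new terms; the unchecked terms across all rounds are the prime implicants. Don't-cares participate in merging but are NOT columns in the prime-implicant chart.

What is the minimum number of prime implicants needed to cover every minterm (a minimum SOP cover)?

14

[col 0] 000100*, 000110*, 001000*, 001101*, 001110*, 001111*, 010001*, 010011*, 010100*, 010111*, 011000*, 011100*, 100000*, 100010*, 100011*, 101001, 101111*, 110010*, 110101, 111110
[col 1] -01111, 0-0100, 0-1000, 00-110, 0001-0, 0011-1, 00111-, 01-100, 010-11, 0100-1, 011-00, 1-0010, 1000-0, 10001-
Prime implicants: -01111, 0-0100, 0-1000, 00-110, 0001-0, 0011-1, 00111-, 01-100, 010-11, 0100-1, 011-00, 1-0010, 1000-0, 10001-, 101001, 110101, 111110
PI chart (minterm → PIs covering it):
  4 | 0-0100,0001-0
  6 | 00-110,0001-0
  8 | 0-1000  (sole → essential)
  13 | 0011-1  (sole → essential)
  14 | 00-110,00111-
  15 | -01111,0011-1,00111-
  17 | 0100-1  (sole → essential)
  19 | 010-11,0100-1
  20 | 0-0100,01-100
  23 | 010-11  (sole → essential)
  24 | 0-1000,011-00
  28 | 01-100,011-00
  32 | 1000-0  (sole → essential)
  34 | 1-0010,1000-0,10001-
  35 | 10001-  (sole → essential)
  41 | 101001  (sole → essential)
  47 | -01111  (sole → essential)
  50 | 1-0010  (sole → essential)
  53 | 110101  (sole → essential)
  62 | 111110  (sole → essential)
Essential prime implicants: -01111, 0-1000, 0011-1, 010-11, 0100-1, 1-0010, 1000-0, 10001-, 101001, 110101, 111110
Petrick residual → 0-0100, 00-110, 01-100
Minimum SOP uses 14 PIs: b'cdef + a'c'de'f' + a'cd'e'f' + a'b'def' + a'b'cdf + a'bde'f' + a'bc'ef + a'bc'd'f + ac'd'ef' + ab'c'd'f' + ab'c'd'e + ab'cd'e'f + abc'de'f + abcdef'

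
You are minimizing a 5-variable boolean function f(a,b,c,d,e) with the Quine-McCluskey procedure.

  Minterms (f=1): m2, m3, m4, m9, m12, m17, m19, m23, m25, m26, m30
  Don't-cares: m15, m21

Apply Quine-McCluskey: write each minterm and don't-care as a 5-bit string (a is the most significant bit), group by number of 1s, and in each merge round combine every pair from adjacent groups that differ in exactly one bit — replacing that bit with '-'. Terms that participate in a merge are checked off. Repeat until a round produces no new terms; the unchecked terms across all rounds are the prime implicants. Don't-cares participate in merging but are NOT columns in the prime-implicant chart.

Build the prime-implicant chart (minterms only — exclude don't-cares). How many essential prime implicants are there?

size-2^0 implicants → 00010(✓)  00011(✓)  00100(✓)  01001(✓)  01100(✓)  01111  10001(✓)  10011(✓)  10101(✓)  10111(✓)  11001(✓)  11010(✓)  11110(✓)
size-2^1 implicants → -0011  -1001  0-100  0001-  1-001  10-01(✓)  10-11(✓)  100-1(✓)  101-1(✓)  11-10
size-2^2 implicants → 10--1
Unchecked terms (primes): -0011, -1001, 0-100, 0001-, 01111, 1-001, 10--1, 11-10
Minterm coverage:
  m2 ⊆ 0001- [E]
  m3 ⊆ -0011,0001-
  m4 ⊆ 0-100 [E]
  m9 ⊆ -1001 [E]
  m12 ⊆ 0-100 [E]
  m17 ⊆ 1-001,10--1
  m19 ⊆ -0011,10--1
  m23 ⊆ 10--1 [E]
  m25 ⊆ -1001,1-001
  m26 ⊆ 11-10 [E]
  m30 ⊆ 11-10 [E]
E = {-1001, 0-100, 0001-, 10--1, 11-10}

5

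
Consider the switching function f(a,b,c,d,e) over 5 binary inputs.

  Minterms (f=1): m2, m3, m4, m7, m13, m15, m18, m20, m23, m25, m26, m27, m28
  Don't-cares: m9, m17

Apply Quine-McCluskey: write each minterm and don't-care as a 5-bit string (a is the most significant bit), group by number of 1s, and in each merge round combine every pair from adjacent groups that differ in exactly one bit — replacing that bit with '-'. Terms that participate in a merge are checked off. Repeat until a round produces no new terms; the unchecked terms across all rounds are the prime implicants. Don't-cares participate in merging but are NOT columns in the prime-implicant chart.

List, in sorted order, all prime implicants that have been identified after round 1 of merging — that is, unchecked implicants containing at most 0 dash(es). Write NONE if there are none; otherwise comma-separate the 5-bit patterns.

Round 0: 00010✓ 00011✓ 00100✓ 00111✓ 01001✓ 01101✓ 01111✓ 10001✓ 10010✓ 10100✓ 10111✓ 11001✓ 11010✓ 11011✓ 11100✓
Round 1: -0010 -0100 -0111 -1001 0-111 00-11 0001- 01-01 011-1 1-001 1-010 1-100 110-1 1101-
PIs = {-0010, -0100, -0111, -1001, 0-111, 00-11, 0001-, 01-01, 011-1, 1-001, 1-010, 1-100, 110-1, 1101-}

NONE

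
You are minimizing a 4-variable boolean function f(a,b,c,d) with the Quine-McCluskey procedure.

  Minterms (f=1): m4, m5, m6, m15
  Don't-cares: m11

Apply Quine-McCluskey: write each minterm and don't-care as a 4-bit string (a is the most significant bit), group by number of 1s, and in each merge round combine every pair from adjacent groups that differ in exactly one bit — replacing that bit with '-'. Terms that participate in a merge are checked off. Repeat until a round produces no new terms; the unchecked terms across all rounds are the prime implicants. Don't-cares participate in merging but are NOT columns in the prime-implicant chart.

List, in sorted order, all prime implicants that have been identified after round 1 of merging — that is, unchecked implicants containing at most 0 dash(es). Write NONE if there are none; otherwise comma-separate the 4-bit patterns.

NONE

size-2^0 implicants → 0100(✓)  0101(✓)  0110(✓)  1011(✓)  1111(✓)
size-2^1 implicants → 01-0  010-  1-11
Unchecked terms (primes): 01-0, 010-, 1-11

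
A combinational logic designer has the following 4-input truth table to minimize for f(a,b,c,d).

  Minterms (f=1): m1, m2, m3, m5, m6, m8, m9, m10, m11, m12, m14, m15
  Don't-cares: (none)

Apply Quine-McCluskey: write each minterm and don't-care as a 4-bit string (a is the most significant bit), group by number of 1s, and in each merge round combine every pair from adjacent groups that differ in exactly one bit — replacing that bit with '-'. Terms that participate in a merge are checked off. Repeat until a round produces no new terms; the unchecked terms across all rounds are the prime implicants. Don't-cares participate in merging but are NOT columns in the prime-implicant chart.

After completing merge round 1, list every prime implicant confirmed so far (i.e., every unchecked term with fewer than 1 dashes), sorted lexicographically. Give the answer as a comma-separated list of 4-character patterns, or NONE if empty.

NONE

[col 0] 0001*, 0010*, 0011*, 0101*, 0110*, 1000*, 1001*, 1010*, 1011*, 1100*, 1110*, 1111*
[col 1] -001*, -010*, -011*, -110*, 0-01, 0-10*, 00-1*, 001-*, 1-00*, 1-10*, 1-11*, 10-0*, 10-1*, 100-*, 101-*, 11-0*, 111-*
[col 2] --10, -0-1, -01-, 1--0, 1-1-, 10--
Prime implicants: --10, -0-1, -01-, 0-01, 1--0, 1-1-, 10--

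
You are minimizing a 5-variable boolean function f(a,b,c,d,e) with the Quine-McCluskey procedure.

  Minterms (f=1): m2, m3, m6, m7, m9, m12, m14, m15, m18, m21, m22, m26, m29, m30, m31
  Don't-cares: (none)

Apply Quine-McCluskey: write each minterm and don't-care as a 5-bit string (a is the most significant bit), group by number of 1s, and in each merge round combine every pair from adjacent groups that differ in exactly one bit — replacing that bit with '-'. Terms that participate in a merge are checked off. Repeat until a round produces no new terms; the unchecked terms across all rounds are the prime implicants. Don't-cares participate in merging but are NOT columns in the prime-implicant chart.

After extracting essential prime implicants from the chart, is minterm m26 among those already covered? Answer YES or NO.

YES

Round 0: 00010✓ 00011✓ 00110✓ 00111✓ 01001 01100✓ 01110✓ 01111✓ 10010✓ 10101✓ 10110✓ 11010✓ 11101✓ 11110✓ 11111✓
Round 1: -0010✓ -0110✓ -1110✓ -1111✓ 0-110✓ 0-111✓ 00-10✓ 00-11✓ 0001-✓ 0011-✓ 011-0 0111-✓ 1-010✓ 1-101 1-110✓ 10-10✓ 11-10✓ 111-1 1111-✓
Round 2: --110 -0-10 -111- 0-11- 00-1- 1--10
PIs = {--110, -0-10, -111-, 0-11-, 00-1-, 01001, 011-0, 1--10, 1-101, 111-1}
Coverage chart:
  m2: -0-10,00-1-
  m3: 00-1- ←essential
  m6: --110,-0-10,0-11-,00-1-
  m7: 0-11-,00-1-
  m9: 01001 ←essential
  m12: 011-0 ←essential
  m14: --110,-111-,0-11-,011-0
  m15: -111-,0-11-
  m18: -0-10,1--10
  m21: 1-101 ←essential
  m22: --110,-0-10,1--10
  m26: 1--10 ←essential
  m29: 1-101,111-1
  m30: --110,-111-,1--10
  m31: -111-,111-1
Essential: 00-1-, 01001, 011-0, 1--10, 1-101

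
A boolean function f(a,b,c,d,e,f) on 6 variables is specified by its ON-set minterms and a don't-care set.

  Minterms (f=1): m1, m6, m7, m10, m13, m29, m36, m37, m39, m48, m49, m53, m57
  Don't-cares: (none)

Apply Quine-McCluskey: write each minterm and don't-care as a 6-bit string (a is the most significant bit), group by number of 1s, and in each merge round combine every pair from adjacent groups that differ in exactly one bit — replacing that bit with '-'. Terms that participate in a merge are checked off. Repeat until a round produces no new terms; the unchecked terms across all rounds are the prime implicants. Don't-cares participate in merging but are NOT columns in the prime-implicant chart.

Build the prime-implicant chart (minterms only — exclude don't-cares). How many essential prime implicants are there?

7

Round 0: 000001 000110✓ 000111✓ 001010 001101✓ 011101✓ 100100✓ 100101✓ 100111✓ 110000✓ 110001✓ 110101✓ 111001✓
Round 1: -00111 0-1101 00011- 1-0101 1001-1 10010- 11-001 110-01 11000-
PIs = {-00111, 0-1101, 000001, 00011-, 001010, 1-0101, 1001-1, 10010-, 11-001, 110-01, 11000-}
Coverage chart:
  m1: 000001 ←essential
  m6: 00011- ←essential
  m7: -00111,00011-
  m10: 001010 ←essential
  m13: 0-1101 ←essential
  m29: 0-1101 ←essential
  m36: 10010- ←essential
  m37: 1-0101,1001-1,10010-
  m39: -00111,1001-1
  m48: 11000- ←essential
  m49: 11-001,110-01,11000-
  m53: 1-0101,110-01
  m57: 11-001 ←essential
Essential: 0-1101, 000001, 00011-, 001010, 10010-, 11-001, 11000-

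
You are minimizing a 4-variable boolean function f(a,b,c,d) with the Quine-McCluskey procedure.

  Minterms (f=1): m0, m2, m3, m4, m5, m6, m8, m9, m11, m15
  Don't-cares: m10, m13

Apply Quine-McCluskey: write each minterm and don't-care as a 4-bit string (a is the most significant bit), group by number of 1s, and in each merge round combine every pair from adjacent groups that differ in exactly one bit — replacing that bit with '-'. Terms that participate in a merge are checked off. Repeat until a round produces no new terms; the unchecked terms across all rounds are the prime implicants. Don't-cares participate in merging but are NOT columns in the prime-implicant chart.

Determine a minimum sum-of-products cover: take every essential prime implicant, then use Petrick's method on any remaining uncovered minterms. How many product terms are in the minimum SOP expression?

[col 0] 0000*, 0010*, 0011*, 0100*, 0101*, 0110*, 1000*, 1001*, 1010*, 1011*, 1101*, 1111*
[col 1] -000*, -010*, -011*, -101, 0-00*, 0-10*, 00-0*, 001-*, 01-0*, 010-, 1-01*, 1-11*, 10-0*, 10-1*, 100-*, 101-*, 11-1*
[col 2] -0-0, -01-, 0--0, 1--1, 10--
Prime implicants: -0-0, -01-, -101, 0--0, 010-, 1--1, 10--
PI chart (minterm → PIs covering it):
  0 | -0-0,0--0
  2 | -0-0,-01-,0--0
  3 | -01-  (sole → essential)
  4 | 0--0,010-
  5 | -101,010-
  6 | 0--0  (sole → essential)
  8 | -0-0,10--
  9 | 1--1,10--
  11 | -01-,1--1,10--
  15 | 1--1  (sole → essential)
Essential prime implicants: -01-, 0--0, 1--1
Petrick residual → -0-0, -101
Minimum SOP uses 5 PIs: b'd' + b'c + bc'd + a'd' + ad

5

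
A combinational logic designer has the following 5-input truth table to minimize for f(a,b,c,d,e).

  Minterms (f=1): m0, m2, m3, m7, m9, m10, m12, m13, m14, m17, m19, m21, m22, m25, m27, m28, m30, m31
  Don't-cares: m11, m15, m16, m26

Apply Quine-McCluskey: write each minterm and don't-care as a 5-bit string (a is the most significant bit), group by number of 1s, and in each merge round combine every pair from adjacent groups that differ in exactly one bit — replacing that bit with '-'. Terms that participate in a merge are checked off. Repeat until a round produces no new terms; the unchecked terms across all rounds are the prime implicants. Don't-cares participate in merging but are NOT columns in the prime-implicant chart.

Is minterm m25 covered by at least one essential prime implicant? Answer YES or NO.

size-2^0 implicants → 00000(✓)  00010(✓)  00011(✓)  00111(✓)  01001(✓)  01010(✓)  01011(✓)  01100(✓)  01101(✓)  01110(✓)  01111(✓)  10000(✓)  10001(✓)  10011(✓)  10101(✓)  10110(✓)  11001(✓)  11010(✓)  11011(✓)  11100(✓)  11110(✓)  11111(✓)
size-2^1 implicants → -0000  -0011(✓)  -1001(✓)  -1010(✓)  -1011(✓)  -1100(✓)  -1110(✓)  -1111(✓)  0-010(✓)  0-011(✓)  0-111(✓)  00-11(✓)  000-0  0001-(✓)  01-01(✓)  01-10(✓)  01-11(✓)  010-1(✓)  0101-(✓)  011-0(✓)  011-1(✓)  0110-(✓)  0111-(✓)  1-001(✓)  1-011(✓)  1-110  10-01  100-1(✓)  1000-  11-10(✓)  11-11(✓)  110-1(✓)  1101-(✓)  111-0(✓)  1111-(✓)
size-2^2 implicants → --011  -1-10(✓)  -1-11(✓)  -10-1  -101-(✓)  -11-0  -111-(✓)  0--11  0-01-  01--1  01-1-(✓)  011--  1-0-1  11-1-(✓)
size-2^3 implicants → -1-1-
Unchecked terms (primes): --011, -0000, -1-1-, -10-1, -11-0, 0--11, 0-01-, 000-0, 01--1, 011--, 1-0-1, 1-110, 10-01, 1000-
Minterm coverage:
  m0 ⊆ -0000,000-0
  m2 ⊆ 0-01-,000-0
  m3 ⊆ --011,0--11,0-01-
  m7 ⊆ 0--11 [E]
  m9 ⊆ -10-1,01--1
  m10 ⊆ -1-1-,0-01-
  m12 ⊆ -11-0,011--
  m13 ⊆ 01--1,011--
  m14 ⊆ -1-1-,-11-0,011--
  m17 ⊆ 1-0-1,10-01,1000-
  m19 ⊆ --011,1-0-1
  m21 ⊆ 10-01 [E]
  m22 ⊆ 1-110 [E]
  m25 ⊆ -10-1,1-0-1
  m27 ⊆ --011,-1-1-,-10-1,1-0-1
  m28 ⊆ -11-0 [E]
  m30 ⊆ -1-1-,-11-0,1-110
  m31 ⊆ -1-1- [E]
E = {-1-1-, -11-0, 0--11, 1-110, 10-01}

NO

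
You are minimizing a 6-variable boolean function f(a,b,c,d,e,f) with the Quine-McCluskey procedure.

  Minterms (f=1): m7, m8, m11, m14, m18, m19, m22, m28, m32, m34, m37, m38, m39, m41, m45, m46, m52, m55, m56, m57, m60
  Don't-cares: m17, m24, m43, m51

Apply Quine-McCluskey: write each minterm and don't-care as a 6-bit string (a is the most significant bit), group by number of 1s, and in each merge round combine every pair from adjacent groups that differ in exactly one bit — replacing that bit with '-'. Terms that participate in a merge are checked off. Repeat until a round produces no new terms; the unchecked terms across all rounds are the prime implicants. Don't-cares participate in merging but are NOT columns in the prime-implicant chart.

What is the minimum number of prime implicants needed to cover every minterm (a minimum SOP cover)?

size-2^0 implicants → 000111(✓)  001000(✓)  001011(✓)  001110(✓)  010001(✓)  010010(✓)  010011(✓)  010110(✓)  011000(✓)  011100(✓)  100000(✓)  100010(✓)  100101(✓)  100110(✓)  100111(✓)  101001(✓)  101011(✓)  101101(✓)  101110(✓)  110011(✓)  110100(✓)  110111(✓)  111000(✓)  111001(✓)  111100(✓)
size-2^1 implicants → -00111  -01011  -01110  -10011  -11000(✓)  -11100(✓)  0-1000  010-10  0100-1  01001-  011-00(✓)  1-0111  1-1001  10-101  10-110  100-10  1000-0  1001-1  10011-  101-01  1010-1  11-100  110-11  111-00(✓)  11100-
size-2^2 implicants → -11-00
Unchecked terms (primes): -00111, -01011, -01110, -10011, -11-00, 0-1000, 010-10, 0100-1, 01001-, 1-0111, 1-1001, 10-101, 10-110, 100-10, 1000-0, 1001-1, 10011-, 101-01, 1010-1, 11-100, 110-11, 11100-
Minterm coverage:
  m7 ⊆ -00111 [E]
  m8 ⊆ 0-1000 [E]
  m11 ⊆ -01011 [E]
  m14 ⊆ -01110 [E]
  m18 ⊆ 010-10,01001-
  m19 ⊆ -10011,0100-1,01001-
  m22 ⊆ 010-10 [E]
  m28 ⊆ -11-00 [E]
  m32 ⊆ 1000-0 [E]
  m34 ⊆ 100-10,1000-0
  m37 ⊆ 10-101,1001-1
  m38 ⊆ 10-110,100-10,10011-
  m39 ⊆ -00111,1-0111,1001-1,10011-
  m41 ⊆ 1-1001,101-01,1010-1
  m45 ⊆ 10-101,101-01
  m46 ⊆ -01110,10-110
  m52 ⊆ 11-100 [E]
  m55 ⊆ 1-0111,110-11
  m56 ⊆ -11-00,11100-
  m57 ⊆ 1-1001,11100-
  m60 ⊆ -11-00,11-100
E = {-00111, -01011, -01110, -11-00, 0-1000, 010-10, 1000-0, 11-100}
Petrick residual → -10011, 1-0111, 1-1001, 10-101, 10-110
Cover = b'c'def + b'cd'ef + b'cdef' + bc'd'ef + bce'f' + a'cd'e'f' + a'bc'ef' + ac'def + acd'e'f + ab'de'f + ab'def' + ab'c'd'f' + abde'f'  |cover|=13

13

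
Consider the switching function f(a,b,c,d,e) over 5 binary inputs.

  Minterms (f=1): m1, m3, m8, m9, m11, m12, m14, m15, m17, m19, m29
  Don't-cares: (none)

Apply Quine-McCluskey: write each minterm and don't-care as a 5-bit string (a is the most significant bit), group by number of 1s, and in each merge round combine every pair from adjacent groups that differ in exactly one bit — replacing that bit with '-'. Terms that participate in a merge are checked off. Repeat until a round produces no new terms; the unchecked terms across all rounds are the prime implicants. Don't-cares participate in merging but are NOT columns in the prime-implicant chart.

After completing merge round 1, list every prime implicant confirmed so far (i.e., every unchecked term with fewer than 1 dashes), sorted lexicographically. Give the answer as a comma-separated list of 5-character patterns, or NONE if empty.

11101

size-2^0 implicants → 00001(✓)  00011(✓)  01000(✓)  01001(✓)  01011(✓)  01100(✓)  01110(✓)  01111(✓)  10001(✓)  10011(✓)  11101
size-2^1 implicants → -0001(✓)  -0011(✓)  0-001(✓)  0-011(✓)  000-1(✓)  01-00  01-11  010-1(✓)  0100-  011-0  0111-  100-1(✓)
size-2^2 implicants → -00-1  0-0-1
Unchecked terms (primes): -00-1, 0-0-1, 01-00, 01-11, 0100-, 011-0, 0111-, 11101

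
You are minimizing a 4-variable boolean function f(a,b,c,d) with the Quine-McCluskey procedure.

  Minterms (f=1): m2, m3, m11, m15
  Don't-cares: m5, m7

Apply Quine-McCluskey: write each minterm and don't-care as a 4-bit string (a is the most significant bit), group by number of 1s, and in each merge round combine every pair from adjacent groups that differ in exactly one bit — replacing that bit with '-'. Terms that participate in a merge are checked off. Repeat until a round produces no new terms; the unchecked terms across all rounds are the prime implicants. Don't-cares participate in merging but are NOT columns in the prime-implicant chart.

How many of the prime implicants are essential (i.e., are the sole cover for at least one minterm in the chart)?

2

size-2^0 implicants → 0010(✓)  0011(✓)  0101(✓)  0111(✓)  1011(✓)  1111(✓)
size-2^1 implicants → -011(✓)  -111(✓)  0-11(✓)  001-  01-1  1-11(✓)
size-2^2 implicants → --11
Unchecked terms (primes): --11, 001-, 01-1
Minterm coverage:
  m2 ⊆ 001- [E]
  m3 ⊆ --11,001-
  m11 ⊆ --11 [E]
  m15 ⊆ --11 [E]
E = {--11, 001-}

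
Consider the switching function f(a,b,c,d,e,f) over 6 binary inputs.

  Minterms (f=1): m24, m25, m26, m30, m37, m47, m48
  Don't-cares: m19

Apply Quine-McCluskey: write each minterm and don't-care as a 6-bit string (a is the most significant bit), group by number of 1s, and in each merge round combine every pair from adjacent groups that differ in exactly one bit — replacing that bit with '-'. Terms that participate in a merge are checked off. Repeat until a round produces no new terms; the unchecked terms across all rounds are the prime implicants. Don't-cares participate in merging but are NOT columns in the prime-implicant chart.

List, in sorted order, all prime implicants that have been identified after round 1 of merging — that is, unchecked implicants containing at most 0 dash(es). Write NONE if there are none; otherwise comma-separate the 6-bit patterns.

010011, 100101, 101111, 110000

Round 0: 010011 011000✓ 011001✓ 011010✓ 011110✓ 100101 101111 110000
Round 1: 011-10 0110-0 01100-
PIs = {010011, 011-10, 0110-0, 01100-, 100101, 101111, 110000}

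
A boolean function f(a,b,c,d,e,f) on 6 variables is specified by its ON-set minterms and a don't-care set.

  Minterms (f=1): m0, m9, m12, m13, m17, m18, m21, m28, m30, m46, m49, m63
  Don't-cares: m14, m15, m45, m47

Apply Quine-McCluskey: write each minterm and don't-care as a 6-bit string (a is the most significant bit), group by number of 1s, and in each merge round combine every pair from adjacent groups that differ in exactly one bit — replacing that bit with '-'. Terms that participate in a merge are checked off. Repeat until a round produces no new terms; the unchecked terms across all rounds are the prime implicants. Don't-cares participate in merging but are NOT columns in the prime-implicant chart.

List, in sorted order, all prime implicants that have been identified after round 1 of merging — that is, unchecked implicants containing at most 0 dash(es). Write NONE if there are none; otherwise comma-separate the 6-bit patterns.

000000, 010010

Round 0: 000000 001001✓ 001100✓ 001101✓ 001110✓ 001111✓ 010001✓ 010010 010101✓ 011100✓ 011110✓ 101101✓ 101110✓ 101111✓ 110001✓ 111111✓
Round 1: -01101✓ -01110✓ -01111✓ -10001 0-1100✓ 0-1110✓ 001-01 0011-0✓ 0011-1✓ 00110-✓ 00111-✓ 010-01 0111-0✓ 1-1111 1011-1✓ 10111-✓
Round 2: -011-1 -0111- 0-11-0 0011--
PIs = {-011-1, -0111-, -10001, 0-11-0, 000000, 001-01, 0011--, 010-01, 010010, 1-1111}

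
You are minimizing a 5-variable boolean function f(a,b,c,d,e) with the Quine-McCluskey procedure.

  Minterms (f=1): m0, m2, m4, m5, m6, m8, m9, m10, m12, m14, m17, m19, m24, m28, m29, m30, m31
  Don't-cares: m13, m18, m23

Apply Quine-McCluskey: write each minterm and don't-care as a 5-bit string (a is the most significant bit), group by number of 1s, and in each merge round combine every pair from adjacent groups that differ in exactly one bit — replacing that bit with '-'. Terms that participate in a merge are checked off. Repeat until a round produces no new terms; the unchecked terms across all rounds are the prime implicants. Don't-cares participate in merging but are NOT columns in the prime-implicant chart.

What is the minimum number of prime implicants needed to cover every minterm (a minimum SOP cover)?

6

size-2^0 implicants → 00000(✓)  00010(✓)  00100(✓)  00101(✓)  00110(✓)  01000(✓)  01001(✓)  01010(✓)  01100(✓)  01101(✓)  01110(✓)  10001(✓)  10010(✓)  10011(✓)  10111(✓)  11000(✓)  11100(✓)  11101(✓)  11110(✓)  11111(✓)
size-2^1 implicants → -0010  -1000(✓)  -1100(✓)  -1101(✓)  -1110(✓)  0-000(✓)  0-010(✓)  0-100(✓)  0-101(✓)  0-110(✓)  00-00(✓)  00-10(✓)  000-0(✓)  001-0(✓)  0010-(✓)  01-00(✓)  01-01(✓)  01-10(✓)  010-0(✓)  0100-(✓)  011-0(✓)  0110-(✓)  1-111  10-11  100-1  1001-  11-00(✓)  111-0(✓)  111-1(✓)  1110-(✓)  1111-(✓)
size-2^2 implicants → -1-00  -11-0  -110-  0--00(✓)  0--10(✓)  0-0-0(✓)  0-1-0(✓)  0-10-  00--0(✓)  01--0(✓)  01-0-  111--
size-2^3 implicants → 0---0
Unchecked terms (primes): -0010, -1-00, -11-0, -110-, 0---0, 0-10-, 01-0-, 1-111, 10-11, 100-1, 1001-, 111--
Minterm coverage:
  m0 ⊆ 0---0 [E]
  m2 ⊆ -0010,0---0
  m4 ⊆ 0---0,0-10-
  m5 ⊆ 0-10- [E]
  m6 ⊆ 0---0 [E]
  m8 ⊆ -1-00,0---0,01-0-
  m9 ⊆ 01-0- [E]
  m10 ⊆ 0---0 [E]
  m12 ⊆ -1-00,-11-0,-110-,0---0,0-10-,01-0-
  m14 ⊆ -11-0,0---0
  m17 ⊆ 100-1 [E]
  m19 ⊆ 10-11,100-1,1001-
  m24 ⊆ -1-00 [E]
  m28 ⊆ -1-00,-11-0,-110-,111--
  m29 ⊆ -110-,111--
  m30 ⊆ -11-0,111--
  m31 ⊆ 1-111,111--
E = {-1-00, 0---0, 0-10-, 01-0-, 100-1}
Petrick residual → 111--
Cover = bd'e' + a'e' + a'cd' + a'bd' + ab'c'e + abc  |cover|=6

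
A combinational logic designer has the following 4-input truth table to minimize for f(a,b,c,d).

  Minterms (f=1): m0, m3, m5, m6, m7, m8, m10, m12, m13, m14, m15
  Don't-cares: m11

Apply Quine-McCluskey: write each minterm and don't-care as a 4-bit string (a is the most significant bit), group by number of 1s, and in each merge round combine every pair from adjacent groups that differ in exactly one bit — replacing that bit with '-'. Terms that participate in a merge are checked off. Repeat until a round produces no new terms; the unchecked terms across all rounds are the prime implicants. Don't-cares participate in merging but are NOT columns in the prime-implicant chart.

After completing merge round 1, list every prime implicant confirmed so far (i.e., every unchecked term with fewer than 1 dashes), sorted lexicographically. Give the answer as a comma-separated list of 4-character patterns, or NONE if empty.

NONE

Round 0: 0000✓ 0011✓ 0101✓ 0110✓ 0111✓ 1000✓ 1010✓ 1011✓ 1100✓ 1101✓ 1110✓ 1111✓
Round 1: -000 -011✓ -101✓ -110✓ -111✓ 0-11✓ 01-1✓ 011-✓ 1-00✓ 1-10✓ 1-11✓ 10-0✓ 101-✓ 11-0✓ 11-1✓ 110-✓ 111-✓
Round 2: --11 -1-1 -11- 1--0 1-1- 11--
PIs = {--11, -000, -1-1, -11-, 1--0, 1-1-, 11--}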